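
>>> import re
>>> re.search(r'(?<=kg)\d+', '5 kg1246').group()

Because the assertion is zero-width, the text it checks is not consumed and won't appear in the result.
`re.search` tries every starting position until one works.
The match spans [4:8] → '1246'.

'1246'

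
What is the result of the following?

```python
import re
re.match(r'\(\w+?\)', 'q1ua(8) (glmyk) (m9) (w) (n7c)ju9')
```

With `match`, the pattern is implicitly anchored at the beginning.
Here position 0 doesn't satisfy it, so the call returns None.

None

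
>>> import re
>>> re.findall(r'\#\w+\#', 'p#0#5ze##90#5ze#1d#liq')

['#0#', '#90#', '#1d#']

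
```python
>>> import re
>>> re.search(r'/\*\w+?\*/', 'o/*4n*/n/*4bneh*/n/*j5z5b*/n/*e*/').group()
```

The match spans [1:7] → '/*4n*/'.

'/*4n*/'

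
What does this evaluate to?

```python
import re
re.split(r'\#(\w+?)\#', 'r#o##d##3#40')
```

['r', 'o', '', 'd', '', '3', '40']

Because the pattern has a capturing group, `split` also inserts each captured text between the pieces.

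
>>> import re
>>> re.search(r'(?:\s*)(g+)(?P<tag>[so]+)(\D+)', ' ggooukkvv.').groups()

('gg', 'oo', 'ukkvv.')

This matches zero or more of whitespace (non-capturing group); then one or more of a literal 'g' (captured); then one or more of one of [so] (captured as 'tag'); then one or more of a non-digit (captured).
`re.search` scans for the first position where the pattern succeeds.
The match spans [0:11] → ' ggooukkvv.'.
Captured: group 1 = 'gg', group 2 = 'oo', group 3 = 'ukkvv.'.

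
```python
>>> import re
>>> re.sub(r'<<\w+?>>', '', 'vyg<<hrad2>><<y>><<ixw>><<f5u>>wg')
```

'vygwg'

Matches: at [3:12] → '<<hrad2>>'; at [12:17] → '<<y>>'; at [17:24] → '<<ixw>>'; at [24:31] → '<<f5u>>'.
Every occurrence is swapped for ''.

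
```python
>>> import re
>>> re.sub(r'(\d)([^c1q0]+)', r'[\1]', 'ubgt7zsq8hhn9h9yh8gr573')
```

'ubgt[7]q[8]'

The replacement refers to a captured group, so each match is rewritten using its own captured text.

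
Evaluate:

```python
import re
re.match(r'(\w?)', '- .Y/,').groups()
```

This matches optionally a word character (captured).
`re.match` only tries the pattern at the start of the string.
The match spans [0:0] → ''.
Captured: group 1 = ''.

('',)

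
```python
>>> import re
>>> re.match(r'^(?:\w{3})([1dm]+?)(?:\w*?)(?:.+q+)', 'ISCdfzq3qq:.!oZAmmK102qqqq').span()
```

(0, 26)

`re.match` only tries the pattern at the start of the string.
The match spans [0:26] → 'ISCdfzq3qq:.!oZAmmK102qqqq'.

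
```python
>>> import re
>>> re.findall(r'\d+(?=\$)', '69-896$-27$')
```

['896', '27']

The lookaround is zero-width — it requires the adjacent text to match without consuming it, so the asserted text isn't part of the match.
With no groups in the pattern, `findall` gives back each whole match — 2 here.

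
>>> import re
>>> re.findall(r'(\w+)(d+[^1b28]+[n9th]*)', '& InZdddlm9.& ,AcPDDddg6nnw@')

[('InZdd', 'dlm9.& ,AcPDDddg6nnw@')]

With 2 capturing groups, `findall` returns a 2-tuple per match.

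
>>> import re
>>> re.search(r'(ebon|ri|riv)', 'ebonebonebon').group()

'ebon'

The match spans [0:4] → 'ebon'.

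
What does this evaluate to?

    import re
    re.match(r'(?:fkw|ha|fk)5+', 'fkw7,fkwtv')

None

`re.match` won't scan ahead — the pattern has to work from the very first character.
Here the pattern fails at index 0, so the call returns None.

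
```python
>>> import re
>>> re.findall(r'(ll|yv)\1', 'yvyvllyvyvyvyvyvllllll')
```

['yv', 'yv', 'yv', 'll']

`\1` has to match the exact text group 1 already captured.
Walking the string: at [0:4] match 'yvyv', group 1 = 'yv'; at [6:10] match 'yvyv', group 1 = 'yv'; at [10:14] match 'yvyv', group 1 = 'yv'; at [16:20] match 'llll', group 1 = 'll'.
With a single group, `findall` returns only what that group captured — 4 items.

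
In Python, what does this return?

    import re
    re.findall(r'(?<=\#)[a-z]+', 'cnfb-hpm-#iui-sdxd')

['iui']

Lookahead/lookbehind check context without consuming it, so the matched span excludes the asserted characters.
Walking the string: at [10:13] → 'iui'.
`findall` yields the raw match text (1 of them) because the pattern has no groups.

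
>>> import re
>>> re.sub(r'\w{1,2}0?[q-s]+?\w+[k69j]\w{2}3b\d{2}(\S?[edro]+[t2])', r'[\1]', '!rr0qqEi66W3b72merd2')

Pattern: 1 to 2 of a word character, then optionally the literal '0'; then one or more of a character in [q-s] (lazy), then one or more of a word character; then one of [k69j], then exactly 2 of a word character, then the literal '3b'; then exactly 2 of a digit; then optionally a non-whitespace character, then one or more of one of [edro], then one of [t2] (captured).
Matches: at [1:20] → 'rr0qqEi66W3b72merd2'.
Each match is replaced using the text its own group 1 captured.

'![merd2]'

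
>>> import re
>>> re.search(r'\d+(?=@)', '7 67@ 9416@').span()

The lookaround is zero-width — it requires the adjacent text to match without consuming it, so the asserted text isn't part of the match.
`search` walks the string left to right and returns the first match it finds.
The match spans [2:4] → '67'.

(2, 4)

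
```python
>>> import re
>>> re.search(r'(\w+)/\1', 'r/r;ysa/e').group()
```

After group 1 captures some text, `\1` only succeeds where that same text appears again.
The match spans [0:3] → 'r/r'.

'r/r'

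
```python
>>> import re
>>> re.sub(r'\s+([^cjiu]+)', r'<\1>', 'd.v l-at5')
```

'd.v<l-at5>'

Pattern: one or more of whitespace; then one or more of any character except [cjiu] (captured).
Matches: at [3:9] → ' l-at5'.
The replacement refers to a captured group, so each match is rewritten using its own captured text.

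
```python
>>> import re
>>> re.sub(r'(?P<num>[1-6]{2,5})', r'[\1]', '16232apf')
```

'[16232]apf'

Pattern: 2 to 5 of a character in [1-6] (captured as 'num').
Matches: at [0:5] → '16232'.
Each match is replaced using the text its own group 1 captured.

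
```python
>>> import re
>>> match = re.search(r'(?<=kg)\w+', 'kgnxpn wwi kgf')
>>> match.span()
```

The lookaround is zero-width — it requires the adjacent text to match without consuming it, so the asserted text isn't part of the match.
Unlike `match`, `search` isn't anchored — it looks for the pattern anywhere in the string.
The match spans [2:6] → 'nxpn'.

(2, 6)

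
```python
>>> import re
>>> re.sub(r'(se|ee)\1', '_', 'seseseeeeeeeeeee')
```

'_s__eee'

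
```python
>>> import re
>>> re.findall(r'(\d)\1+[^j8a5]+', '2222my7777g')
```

['2']

After group 1 captures some text, `\1` only succeeds where that same text appears again.
Matches: at [0:11] match '2222my7777g', group 1 = '2'.
`findall` collects group 1 from the one match (1 total).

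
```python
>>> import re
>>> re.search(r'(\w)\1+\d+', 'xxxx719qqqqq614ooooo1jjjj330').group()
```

'xxxx719'

`\1` is not a pattern — it's the concrete string captured by group 1, re-applied verbatim.
The match spans [0:7] → 'xxxx719'.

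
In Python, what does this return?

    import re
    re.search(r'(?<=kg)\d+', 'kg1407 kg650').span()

(2, 6)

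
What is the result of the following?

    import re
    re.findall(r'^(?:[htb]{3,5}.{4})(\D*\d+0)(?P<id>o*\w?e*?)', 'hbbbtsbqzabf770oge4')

[('abf770', 'og')]

This matches anchored at the start of the string; then 3 to 5 of one of [htb], then exactly 4 of any character (non-capturing group); then zero or more of a non-digit, then one or more of a digit, then a literal '0' (captured); then zero or more of a literal 'o', then optionally a word character, then zero or more of the literal 'e' (lazy) (captured as 'id').
Lazy quantifiers expand one character at a time until the remainder of the pattern can match.
Matches: at [0:17] match 'hbbbtsbqzabf770og', groups = ('abf770', 'og').
`findall` packs the 2 group values into a tuple for every match.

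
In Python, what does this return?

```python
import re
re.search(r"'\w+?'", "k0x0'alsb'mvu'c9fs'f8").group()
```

`re.search` tries every starting position until one works.
The match spans [4:10] → "'alsb'".

"'alsb'"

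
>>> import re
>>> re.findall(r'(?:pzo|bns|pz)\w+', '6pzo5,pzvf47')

['pzo5', 'pzvf47']

No capturing groups, so `findall` returns the 2 full match strings.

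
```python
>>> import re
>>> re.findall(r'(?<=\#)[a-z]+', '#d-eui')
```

['d']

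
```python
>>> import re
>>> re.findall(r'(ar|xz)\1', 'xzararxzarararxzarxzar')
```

`\1` is not a pattern — it's the concrete string captured by group 1, re-applied verbatim.
`findall` collects group 1 from each match (2 total).

['ar', 'ar']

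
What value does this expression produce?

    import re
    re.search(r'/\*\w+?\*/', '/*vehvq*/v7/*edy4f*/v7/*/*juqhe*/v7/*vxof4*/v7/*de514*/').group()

Unlike `match`, `search` isn't anchored — it looks for the pattern anywhere in the string.
The match spans [0:9] → '/*vehvq*/'.

'/*vehvq*/'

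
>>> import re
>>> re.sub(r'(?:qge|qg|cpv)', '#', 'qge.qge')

The regex engine tests alternatives in the order written; an earlier branch that matches wins even if a later one would match more.
Matches: at [0:3] → 'qge'; at [4:7] → 'qge'.
Each match is replaced by '#'.

'#.#'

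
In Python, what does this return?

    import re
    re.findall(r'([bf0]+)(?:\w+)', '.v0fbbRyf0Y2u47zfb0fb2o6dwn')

One capturing group, so `findall` returns just the captured substring from the one match — 1 in all.

['0fbb']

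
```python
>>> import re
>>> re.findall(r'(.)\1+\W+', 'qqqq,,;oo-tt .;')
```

The backreference `\1` re-matches whatever the first group consumed, character for character.
One capturing group, so `findall` returns just the captured substring from each match — 3 in all.

['q', 'o', 't']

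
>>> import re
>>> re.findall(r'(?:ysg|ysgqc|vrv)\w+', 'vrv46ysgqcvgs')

['vrv46ysgqcvgs']

Since nothing is captured, `findall` lists the 1 matched substring directly.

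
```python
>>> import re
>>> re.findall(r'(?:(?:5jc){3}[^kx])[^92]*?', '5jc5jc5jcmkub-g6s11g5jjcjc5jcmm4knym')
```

['5jc5jc5jcm']

Pattern: the literal '5jc' repeated 3 times, then any character except [kx] (non-capturing group); then zero or more of any character except [92] (lazy).
Scanning left to right: at [0:10] → '5jc5jc5jcm'.
`findall` yields the raw match text (1 of them) because the pattern has no groups.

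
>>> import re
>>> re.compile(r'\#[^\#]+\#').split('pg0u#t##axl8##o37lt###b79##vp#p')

Each match becomes a cut point; 6 segments remain.

['pg0u', '', '', '#', '', 'p']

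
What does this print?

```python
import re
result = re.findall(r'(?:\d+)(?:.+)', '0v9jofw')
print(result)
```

Pattern: one or more of a digit (non-capturing group); then one or more of any character (non-capturing group).
`findall` yields the raw match text (1 of them) because the pattern has no groups.

['0v9jofw']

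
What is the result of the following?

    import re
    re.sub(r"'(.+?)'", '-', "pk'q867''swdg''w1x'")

With the lazy modifier that quantifier settles for the fewest repetitions that let the rest of the pattern succeed (the atoms after it are unaffected and can still be greedy).
`sub` substitutes '-' at each match site.

'pk---'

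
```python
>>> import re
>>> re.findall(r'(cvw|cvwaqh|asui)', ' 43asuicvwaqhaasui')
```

['asui', 'cvw', 'asui']

`|` is ordered: at each position the engine commits to the first alternative that works.
Matches: at [3:7] match 'asui', group 1 = 'asui'; at [7:10] match 'cvw', group 1 = 'cvw'; at [14:18] match 'asui', group 1 = 'asui'.
`findall` collects group 1 from each match (3 total).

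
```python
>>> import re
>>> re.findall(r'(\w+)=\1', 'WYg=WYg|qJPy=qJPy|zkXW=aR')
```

['WYg', 'qJPy']

`\1` is not a pattern — it's the concrete string captured by group 1, re-applied verbatim.
Matches: at [0:7] match 'WYg=WYg', group 1 = 'WYg'; at [8:17] match 'qJPy=qJPy', group 1 = 'qJPy'.
One capturing group, so `findall` returns just the captured substring from each match — 2 in all.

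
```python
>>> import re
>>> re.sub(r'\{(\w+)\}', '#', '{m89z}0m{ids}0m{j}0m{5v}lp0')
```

'#0m#0m#0m#lp0'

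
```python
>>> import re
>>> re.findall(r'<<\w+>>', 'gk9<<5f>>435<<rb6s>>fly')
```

['<<5f>>', '<<rb6s>>']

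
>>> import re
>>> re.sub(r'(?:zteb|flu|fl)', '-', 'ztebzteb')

'--'

Every occurrence is swapped for '-'.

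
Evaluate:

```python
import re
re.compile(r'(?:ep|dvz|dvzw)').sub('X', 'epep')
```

'XX'

Every occurrence is swapped for 'X'.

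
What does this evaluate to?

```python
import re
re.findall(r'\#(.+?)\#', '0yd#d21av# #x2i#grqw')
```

The `?` after the quantifier makes it lazy — it takes as little as possible before letting the rest of the pattern try.
Matches: at [3:10] match '#d21av#', group 1 = 'd21av'; at [11:16] match '#x2i#', group 1 = 'x2i'.
With a single group, `findall` returns only what that group captured — 2 items.

['d21av', 'x2i']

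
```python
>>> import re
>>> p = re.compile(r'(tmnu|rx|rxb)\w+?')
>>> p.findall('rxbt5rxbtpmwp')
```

['rx', 'rx']

Alternation tries branches left to right and keeps the first one that lets the overall match succeed at that position.
Scanning left to right: at [0:3] match 'rxb', group 1 = 'rx'; at [5:8] match 'rxb', group 1 = 'rx'.
One capturing group, so `findall` returns just the captured substring from each match — 2 in all.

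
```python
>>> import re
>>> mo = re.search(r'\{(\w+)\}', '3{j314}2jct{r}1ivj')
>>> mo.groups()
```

`re.search` tries every starting position until one works.
The match spans [1:7] → '{j314}'.
Captured: group 1 = 'j314'.

('j314',)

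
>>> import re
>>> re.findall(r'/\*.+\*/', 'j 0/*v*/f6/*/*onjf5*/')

Since nothing is captured, `findall` lists the 1 matched substring directly.

['/*v*/f6/*/*onjf5*/']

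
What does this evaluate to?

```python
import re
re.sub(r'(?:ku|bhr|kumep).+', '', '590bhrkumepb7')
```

Matches: at [3:13] → 'bhrkumepb7'.
`sub` substitutes '' at each match site.

'590'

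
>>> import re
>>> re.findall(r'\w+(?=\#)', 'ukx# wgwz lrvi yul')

The lookaround is zero-width — it requires the adjacent text to match without consuming it, so the asserted text isn't part of the match.
Scanning left to right: at [0:3] → 'ukx'.
No capturing groups, so `findall` returns the 1 full match string.

['ukx']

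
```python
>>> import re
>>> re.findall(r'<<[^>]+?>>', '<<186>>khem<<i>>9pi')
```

Matches: at [0:7] → '<<186>>'; at [11:16] → '<<i>>'.
Since nothing is captured, `findall` lists the 2 matched substrings directly.

['<<186>>', '<<i>>']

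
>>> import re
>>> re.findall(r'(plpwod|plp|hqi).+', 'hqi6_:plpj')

['hqi']

With a single group, `findall` returns only what that group captured — 1 item.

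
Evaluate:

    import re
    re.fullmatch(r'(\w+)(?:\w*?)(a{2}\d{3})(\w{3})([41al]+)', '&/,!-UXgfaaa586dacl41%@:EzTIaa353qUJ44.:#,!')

Pattern: one or more of a word character (captured); then zero or more of a word character (lazy) (non-capturing group); then exactly 2 of a literal 'a', then exactly 3 of a digit (captured); then exactly 3 of a word character (captured); then one or more of one of [41al] (captured).
For `fullmatch`, every character of the input must be accounted for by the pattern.
Here the pattern can't cover the whole string, so the call returns None.

None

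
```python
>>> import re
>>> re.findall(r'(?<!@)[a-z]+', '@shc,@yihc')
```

The negative lookaround is zero-width — it rules out positions where the adjacent text would match, without consuming anything.
Scanning left to right: at [2:4] → 'hc'; at [7:10] → 'ihc'.
With no groups in the pattern, `findall` gives back each whole match — 2 here.

['hc', 'ihc']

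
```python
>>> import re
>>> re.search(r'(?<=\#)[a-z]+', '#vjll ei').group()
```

Lookahead/lookbehind check context without consuming it, so the matched span excludes the asserted characters.
`re.search` scans for the first position where the pattern succeeds.
The match spans [1:5] → 'vjll'.

'vjll'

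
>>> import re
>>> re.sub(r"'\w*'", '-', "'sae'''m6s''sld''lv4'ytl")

"--m6s-sld-lv4'ytl"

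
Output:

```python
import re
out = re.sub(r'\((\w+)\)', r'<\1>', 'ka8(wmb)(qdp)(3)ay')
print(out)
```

ka8<wmb><qdp><3>ay

`\1` in the replacement pulls in group 1's text for each match.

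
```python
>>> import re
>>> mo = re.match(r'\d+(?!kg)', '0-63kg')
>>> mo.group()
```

With `match`, the pattern is implicitly anchored at the beginning.
The match spans [0:1] → '0'.

'0'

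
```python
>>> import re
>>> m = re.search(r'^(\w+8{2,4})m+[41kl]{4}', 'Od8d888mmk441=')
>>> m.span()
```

(0, 13)

This matches anchored at the start of the string; then one or more of a word character, then 2 to 4 of a literal '8' (captured); then one or more of the literal 'm', then exactly 4 of one of [41kl].
Unlike `match`, `search` isn't anchored — it looks for the pattern anywhere in the string.
The match spans [0:13] → 'Od8d888mmk441'.
Captured: group 1 = 'Od8d888'.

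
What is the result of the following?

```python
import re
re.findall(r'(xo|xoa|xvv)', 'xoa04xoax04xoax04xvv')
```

Alternation tries branches left to right and keeps the first one that lets the overall match succeed at that position.
Walking the string: at [0:2] match 'xo', group 1 = 'xo'; at [5:7] match 'xo', group 1 = 'xo'; at [11:13] match 'xo', group 1 = 'xo'; at [17:20] match 'xvv', group 1 = 'xvv'.
With a single group, `findall` returns only what that group captured — 4 items.

['xo', 'xo', 'xo', 'xvv']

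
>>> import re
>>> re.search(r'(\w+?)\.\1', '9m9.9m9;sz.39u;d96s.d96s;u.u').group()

'9m9.9m9'

`\1` has to match the exact text group 1 already captured.
`re.search` tries every starting position until one works.
The match spans [0:7] → '9m9.9m9'.
Captured: group 1 = '9m9'.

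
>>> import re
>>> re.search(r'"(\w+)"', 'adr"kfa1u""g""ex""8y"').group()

`re.search` scans for the first position where the pattern succeeds.
The match spans [3:10] → '"kfa1u"'.
Captured: group 1 = 'kfa1u'.

'"kfa1u"'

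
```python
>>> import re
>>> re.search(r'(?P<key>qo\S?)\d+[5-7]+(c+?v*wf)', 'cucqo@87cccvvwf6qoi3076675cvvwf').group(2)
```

This matches the literal 'qo', then optionally a non-whitespace character (captured as 'key'); then one or more of a digit, then one or more of a character in [5-7]; then one or more of the literal 'c' (lazy), then zero or more of the literal 'v', then the literal 'wf' (captured).
`re.search` tries every starting position until one works.
The match spans [3:15] → 'qo@87cccvvwf'.
Captured: group 1 = 'qo@', group 2 = 'cccvvwf'.

'cccvvwf'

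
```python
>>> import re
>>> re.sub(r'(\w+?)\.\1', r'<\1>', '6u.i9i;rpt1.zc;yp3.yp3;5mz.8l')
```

'6u.i9i;rpt1.zc;<yp3>;5mz.8l'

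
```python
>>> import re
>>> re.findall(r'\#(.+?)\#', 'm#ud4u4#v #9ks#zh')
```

['ud4u4', '9ks']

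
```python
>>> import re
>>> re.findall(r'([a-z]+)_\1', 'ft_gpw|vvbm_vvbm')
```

['vvbm']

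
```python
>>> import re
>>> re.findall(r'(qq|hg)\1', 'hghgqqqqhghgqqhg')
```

After group 1 captures some text, `\1` only succeeds where that same text appears again.
Walking the string: at [0:4] match 'hghg', group 1 = 'hg'; at [4:8] match 'qqqq', group 1 = 'qq'; at [8:12] match 'hghg', group 1 = 'hg'.
With a single group, `findall` returns only what that group captured — 3 items.

['hg', 'qq', 'hg']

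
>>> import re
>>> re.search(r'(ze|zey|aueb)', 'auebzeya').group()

`search` walks the string left to right and returns the first match it finds.
The match spans [0:4] → 'aueb'.
Captured: group 1 = 'aueb'.

'aueb'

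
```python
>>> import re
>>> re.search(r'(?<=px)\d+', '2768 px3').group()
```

The lookaround is zero-width — it requires the adjacent text to match without consuming it, so the asserted text isn't part of the match.
Unlike `match`, `search` isn't anchored — it looks for the pattern anywhere in the string.
The match spans [7:8] → '3'.

'3'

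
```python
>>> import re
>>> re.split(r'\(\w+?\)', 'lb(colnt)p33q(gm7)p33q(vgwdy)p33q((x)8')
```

Matches to split on: at [2:9] → '(colnt)'; at [13:18] → '(gm7)'; at [22:29] → '(vgwdy)'; at [34:37] → '(x)'.
Each match becomes a cut point; 5 segments remain.

['lb', 'p33q', 'p33q', 'p33q(', '8']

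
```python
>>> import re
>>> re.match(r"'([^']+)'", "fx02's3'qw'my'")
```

None

`re.match` won't scan ahead — the pattern has to work from the very first character.
Here the string doesn't start with a match, so the call returns None.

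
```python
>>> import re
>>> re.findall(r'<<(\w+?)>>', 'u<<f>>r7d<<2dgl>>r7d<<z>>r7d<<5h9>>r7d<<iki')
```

Matches: at [1:6] match '<<f>>', group 1 = 'f'; at [9:17] match '<<2dgl>>', group 1 = '2dgl'; at [20:25] match '<<z>>', group 1 = 'z'; at [28:35] match '<<5h9>>', group 1 = '5h9'.
Because there's exactly one group, `findall` drops the full match and keeps group 1 from each hit.

['f', '2dgl', 'z', '5h9']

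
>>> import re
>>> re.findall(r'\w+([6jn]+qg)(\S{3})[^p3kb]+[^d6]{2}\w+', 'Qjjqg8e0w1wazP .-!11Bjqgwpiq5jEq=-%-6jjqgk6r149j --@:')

[('jqg', '8e0'), ('jqg', 'k6r')]

`findall` packs the 2 group values into a tuple for every match.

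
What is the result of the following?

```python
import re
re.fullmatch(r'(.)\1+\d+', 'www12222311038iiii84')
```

None

`re.fullmatch` requires the pattern to consume the entire string.
Here there's no way to consume every character, so the call returns None.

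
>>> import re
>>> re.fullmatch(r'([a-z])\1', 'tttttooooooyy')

`\1` has to match the exact text group 1 already captured.
`fullmatch` succeeds only if the pattern covers the string from start to end.
Here the pattern can't cover the whole string, so the call returns None.

None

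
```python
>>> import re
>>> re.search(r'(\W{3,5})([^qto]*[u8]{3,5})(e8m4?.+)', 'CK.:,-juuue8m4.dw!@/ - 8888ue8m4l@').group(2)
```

'juuue8m4.dw!@/ - 8888u'

Pattern: 3 to 5 of a non-word character (captured); then zero or more of any character except [qto], then 3 to 5 of one of [u8] (captured); then the literal 'e8m', then optionally the literal '4', then one or more of any character (captured).
Unlike `match`, `search` isn't anchored — it looks for the pattern anywhere in the string.
The match spans [2:34] → '.:,-juuue8m4.dw!@/ - 8888ue8m4l@'.
Captured: group 1 = '.:,-', group 2 = 'juuue8m4.dw!@/ - 8888u', group 3 = 'e8m4l@'.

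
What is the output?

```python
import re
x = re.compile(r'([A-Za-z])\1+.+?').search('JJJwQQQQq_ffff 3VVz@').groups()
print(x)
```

The backreference `\1` re-matches whatever the first group consumed, character for character.
`search` walks the string left to right and returns the first match it finds.
The match spans [0:4] → 'JJJw'.
Captured: group 1 = 'J'.

('J',)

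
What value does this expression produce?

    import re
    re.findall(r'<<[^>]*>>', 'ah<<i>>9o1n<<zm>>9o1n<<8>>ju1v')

`findall` yields the raw match text (3 of them) because the pattern has no groups.

['<<i>>', '<<zm>>', '<<8>>']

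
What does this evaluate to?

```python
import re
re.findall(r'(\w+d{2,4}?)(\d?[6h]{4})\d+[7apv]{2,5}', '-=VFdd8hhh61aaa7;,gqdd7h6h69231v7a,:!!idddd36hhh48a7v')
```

The pattern matches one or more of a word character, then 2 to 4 of a literal 'd' (lazy) (captured); then optionally a digit, then exactly 4 of one of [6h] (captured); then one or more of a digit, then 2 to 5 of one of [7apv].
Walking the string: at [2:16] match 'VFdd8hhh61aaa7', groups = ('VFdd', '8hhh6'); at [18:34] match 'gqdd7h6h69231v7a', groups = ('gqdd', '7h6h6'); at [38:53] match 'idddd36hhh48a7v', groups = ('idddd', '36hhh').
2 groups means each result is a tuple of 2 captured strings — 3 here.

[('VFdd', '8hhh6'), ('gqdd', '7h6h6'), ('idddd', '36hhh')]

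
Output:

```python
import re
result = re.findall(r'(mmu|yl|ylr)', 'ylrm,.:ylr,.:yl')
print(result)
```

['yl', 'yl', 'yl']

Branches in `(...|...)` are attempted left-to-right; the first branch that allows the whole pattern to succeed is taken.
Matches: at [0:2] match 'yl', group 1 = 'yl'; at [7:9] match 'yl', group 1 = 'yl'; at [13:15] match 'yl', group 1 = 'yl'.
One capturing group, so `findall` returns just the captured substring from each match — 3 in all.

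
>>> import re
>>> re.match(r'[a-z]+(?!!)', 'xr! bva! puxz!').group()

'x'

The negative lookaround is zero-width — it rules out positions where the adjacent text would match, without consuming anything.
`re.match` only tries the pattern at the start of the string.
The match spans [0:1] → 'x'.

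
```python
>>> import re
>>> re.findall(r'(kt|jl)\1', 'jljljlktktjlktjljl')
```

['jl', 'kt', 'jl']

The backreference `\1` re-matches whatever the first group consumed, character for character.
Matches: at [0:4] match 'jljl', group 1 = 'jl'; at [6:10] match 'ktkt', group 1 = 'kt'; at [14:18] match 'jljl', group 1 = 'jl'.
Because there's exactly one group, `findall` drops the full match and keeps group 1 from each hit.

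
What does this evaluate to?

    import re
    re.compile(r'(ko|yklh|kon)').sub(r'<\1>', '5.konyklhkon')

`|` is ordered: at each position the engine commits to the first alternative that works.
Each match is replaced using the text its own group 1 captured.

'5.<ko>n<yklh><ko>n'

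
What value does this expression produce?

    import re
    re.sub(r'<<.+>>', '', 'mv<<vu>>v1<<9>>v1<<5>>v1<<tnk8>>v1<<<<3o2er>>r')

'mvr'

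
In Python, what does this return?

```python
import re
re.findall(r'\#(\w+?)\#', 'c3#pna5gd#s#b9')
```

Scanning left to right: at [2:10] match '#pna5gd#', group 1 = 'pna5gd'.
Because there's exactly one group, `findall` drops the full match and keeps group 1 from the one hit.

['pna5gd']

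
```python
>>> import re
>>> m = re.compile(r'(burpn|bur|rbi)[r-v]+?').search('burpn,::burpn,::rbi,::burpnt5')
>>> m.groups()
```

The match spans [22:28] → 'burpnt'.
Captured: group 1 = 'burpn'.

('burpn',)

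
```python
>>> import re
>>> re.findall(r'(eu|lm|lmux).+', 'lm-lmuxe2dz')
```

['lm']

`findall` collects group 1 from the one match (1 total).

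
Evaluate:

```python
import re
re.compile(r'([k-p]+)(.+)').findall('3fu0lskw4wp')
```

This matches one or more of a character in [k-p] (captured); then one or more of any character (captured).
`findall` packs the 2 group values into a tuple for every match.

[('l', 'skw4wp')]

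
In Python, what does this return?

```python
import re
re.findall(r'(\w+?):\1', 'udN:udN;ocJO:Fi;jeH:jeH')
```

['udN', 'jeH']

A backreference is literal: `\1` must see the identical characters the first group matched.
`findall` collects group 1 from each match (2 total).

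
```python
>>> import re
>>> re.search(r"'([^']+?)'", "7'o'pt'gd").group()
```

The match spans [1:4] → "'o'".

"'o'"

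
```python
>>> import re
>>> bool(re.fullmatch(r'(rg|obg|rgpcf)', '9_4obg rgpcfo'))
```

False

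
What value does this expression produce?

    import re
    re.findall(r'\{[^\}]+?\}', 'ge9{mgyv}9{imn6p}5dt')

['{mgyv}', '{imn6p}']

Since nothing is captured, `findall` lists the 2 matched substrings directly.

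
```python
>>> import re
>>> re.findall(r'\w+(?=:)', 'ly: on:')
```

['ly', 'on']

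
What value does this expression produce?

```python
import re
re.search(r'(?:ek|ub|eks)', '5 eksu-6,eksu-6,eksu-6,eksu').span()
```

(2, 4)

Alternation isn't longest-match — the leftmost alternative that fits at this position is chosen.
Unlike `match`, `search` isn't anchored — it looks for the pattern anywhere in the string.
The match spans [2:4] → 'ek'.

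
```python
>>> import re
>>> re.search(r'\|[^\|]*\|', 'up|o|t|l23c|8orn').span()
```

(2, 5)

`search` walks the string left to right and returns the first match it finds.
The match spans [2:5] → '|o|'.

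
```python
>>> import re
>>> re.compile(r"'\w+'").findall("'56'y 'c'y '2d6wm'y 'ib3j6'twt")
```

`findall` yields the raw match text (4 of them) because the pattern has no groups.

["'56'", "'c'", "'2d6wm'", "'ib3j6'"]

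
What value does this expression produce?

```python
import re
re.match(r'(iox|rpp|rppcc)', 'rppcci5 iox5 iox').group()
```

'rpp'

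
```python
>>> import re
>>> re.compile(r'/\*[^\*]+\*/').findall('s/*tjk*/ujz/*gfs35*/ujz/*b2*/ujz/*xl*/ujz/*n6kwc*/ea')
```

['/*tjk*/', '/*gfs35*/', '/*b2*/', '/*xl*/', '/*n6kwc*/']

Scanning left to right: at [1:8] → '/*tjk*/'; at [11:20] → '/*gfs35*/'; at [23:29] → '/*b2*/'; at [32:38] → '/*xl*/'; at [41:50] → '/*n6kwc*/'.
With no groups in the pattern, `findall` gives back each whole match — 5 here.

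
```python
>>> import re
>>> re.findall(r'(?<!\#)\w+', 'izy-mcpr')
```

['izy', 'mcpr']

The negative lookaround is zero-width — it rules out positions where the adjacent text would match, without consuming anything.
Scanning left to right: at [0:3] → 'izy'; at [4:8] → 'mcpr'.
With no groups in the pattern, `findall` gives back each whole match — 2 here.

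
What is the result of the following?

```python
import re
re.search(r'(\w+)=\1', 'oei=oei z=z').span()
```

`\1` has to match the exact text group 1 already captured.
`search` walks the string left to right and returns the first match it finds.
The match spans [0:7] → 'oei=oei'.
Captured: group 1 = 'oei'.

(0, 7)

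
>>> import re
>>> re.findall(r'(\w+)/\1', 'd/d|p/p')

['d', 'p']

After group 1 captures some text, `\1` only succeeds where that same text appears again.
Because there's exactly one group, `findall` drops the full match and keeps group 1 from each hit.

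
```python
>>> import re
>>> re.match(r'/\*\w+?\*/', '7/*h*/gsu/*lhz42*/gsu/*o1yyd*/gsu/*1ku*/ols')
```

`re.match` won't scan ahead — the pattern has to work from the very first character.
Here the pattern fails at index 0, so the call returns None.

None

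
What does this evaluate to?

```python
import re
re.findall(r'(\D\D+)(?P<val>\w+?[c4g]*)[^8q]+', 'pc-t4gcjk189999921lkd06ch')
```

The pattern matches a non-digit, then one or more of a non-digit (captured); then one or more of a word character (lazy), then zero or more of one of [c4g] (captured as 'val'); then one or more of any character except [8q].
2 groups means each result is a tuple of 2 captured strings — 2 here.

[('pc-t', '4gc'), ('lkd', '0')]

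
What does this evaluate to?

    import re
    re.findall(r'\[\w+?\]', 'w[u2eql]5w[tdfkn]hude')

['[u2eql]', '[tdfkn]']

`findall` yields the raw match text (2 of them) because the pattern has no groups.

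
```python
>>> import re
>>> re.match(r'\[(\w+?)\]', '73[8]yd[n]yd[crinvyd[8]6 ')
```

None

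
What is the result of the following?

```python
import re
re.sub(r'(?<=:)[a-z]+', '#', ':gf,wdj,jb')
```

':#,wdj,jb'

The positive lookaround only admits positions where the adjacent text matches; those characters stay outside the span.
Each match is replaced by '#'.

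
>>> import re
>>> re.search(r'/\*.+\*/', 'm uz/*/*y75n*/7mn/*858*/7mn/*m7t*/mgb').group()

The match spans [4:34] → '/*/*y75n*/7mn/*858*/7mn/*m7t*/'.

'/*/*y75n*/7mn/*858*/7mn/*m7t*/'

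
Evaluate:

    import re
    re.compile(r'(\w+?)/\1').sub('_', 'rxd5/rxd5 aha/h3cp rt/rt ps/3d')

A backreference is literal: `\1` must see the identical characters the first group matched.
`sub` substitutes '_' at each match site.

'_ aha/h3cp _ ps/3d'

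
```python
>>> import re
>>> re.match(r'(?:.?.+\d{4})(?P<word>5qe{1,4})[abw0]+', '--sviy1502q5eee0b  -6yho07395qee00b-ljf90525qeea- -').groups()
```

('5qee',)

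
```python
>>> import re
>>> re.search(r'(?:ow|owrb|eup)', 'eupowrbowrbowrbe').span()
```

(0, 3)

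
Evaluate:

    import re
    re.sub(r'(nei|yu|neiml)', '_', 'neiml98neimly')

'_ml98_mly'

Branches in `(...|...)` are attempted left-to-right; the first branch that allows the whole pattern to succeed is taken.
Every occurrence is swapped for '_'.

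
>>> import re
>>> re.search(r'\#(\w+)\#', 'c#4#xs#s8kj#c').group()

Unlike `match`, `search` isn't anchored — it looks for the pattern anywhere in the string.
The match spans [1:4] → '#4#'.
Captured: group 1 = '4'.

'#4#'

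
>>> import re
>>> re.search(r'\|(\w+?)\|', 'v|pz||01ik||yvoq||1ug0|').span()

`re.search` scans for the first position where the pattern succeeds.
The match spans [1:5] → '|pz|'.
Captured: group 1 = 'pz'.

(1, 5)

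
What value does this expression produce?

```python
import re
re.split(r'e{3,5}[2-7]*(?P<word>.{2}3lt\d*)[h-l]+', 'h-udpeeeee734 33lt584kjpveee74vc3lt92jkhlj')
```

With a capturing group present, the delimiter's captured portion is kept in the result list.

['h-udp', ' 33lt584', 'pv', 'vc3lt92', '']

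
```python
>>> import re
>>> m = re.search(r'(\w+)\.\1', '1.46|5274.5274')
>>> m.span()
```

`\1` has to match the exact text group 1 already captured.
The match spans [5:14] → '5274.5274'.

(5, 14)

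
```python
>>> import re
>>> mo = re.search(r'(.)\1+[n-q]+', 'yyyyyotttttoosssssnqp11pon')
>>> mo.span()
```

A backreference is literal: `\1` must see the identical characters the first group matched.
`re.search` tries every starting position until one works.
The match spans [0:6] → 'yyyyyo'.
Captured: group 1 = 'y'.

(0, 6)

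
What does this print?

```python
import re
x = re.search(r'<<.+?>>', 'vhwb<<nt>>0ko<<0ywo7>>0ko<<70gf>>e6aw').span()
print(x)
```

Lazy quantifiers expand one character at a time until the remainder of the pattern can match.
The match spans [4:10] → '<<nt>>'.

(4, 10)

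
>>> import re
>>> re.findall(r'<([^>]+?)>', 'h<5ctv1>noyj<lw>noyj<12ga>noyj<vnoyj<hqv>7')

Scanning left to right: at [1:8] match '<5ctv1>', group 1 = '5ctv1'; at [12:16] match '<lw>', group 1 = 'lw'; at [20:26] match '<12ga>', group 1 = '12ga'; at [30:41] match '<vnoyj<hqv>', group 1 = 'vnoyj<hqv'.
With a single group, `findall` returns only what that group captured — 4 items.

['5ctv1', 'lw', '12ga', 'vnoyj<hqv']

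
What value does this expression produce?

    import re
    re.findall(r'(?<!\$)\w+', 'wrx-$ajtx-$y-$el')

['wrx', 'jtx', 'l']

The negative lookaround is zero-width — it rules out positions where the adjacent text would match, without consuming anything.
Since nothing is captured, `findall` lists the 3 matched substrings directly.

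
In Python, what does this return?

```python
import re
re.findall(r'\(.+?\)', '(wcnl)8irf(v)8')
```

['(wcnl)', '(v)']

A non-greedy quantifier consumes as few characters as it can — just enough that the remainder of the pattern still matches from where it stops; whatever follows it matches normally.
Walking the string: at [0:6] → '(wcnl)'; at [10:13] → '(v)'.
With no groups in the pattern, `findall` gives back each whole match — 2 here.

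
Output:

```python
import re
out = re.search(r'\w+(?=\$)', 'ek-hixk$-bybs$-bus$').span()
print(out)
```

(3, 7)

The lookaround is zero-width — it requires the adjacent text to match without consuming it, so the asserted text isn't part of the match.
`re.search` scans for the first position where the pattern succeeds.
The match spans [3:7] → 'hixk'.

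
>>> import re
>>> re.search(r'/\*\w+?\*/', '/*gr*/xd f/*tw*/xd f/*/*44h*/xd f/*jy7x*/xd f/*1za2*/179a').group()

`re.search` tries every starting position until one works.
The match spans [0:6] → '/*gr*/'.

'/*gr*/'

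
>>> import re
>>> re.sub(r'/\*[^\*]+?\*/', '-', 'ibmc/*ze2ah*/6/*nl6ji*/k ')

`sub` substitutes '-' at each match site.

'ibmc-6-k '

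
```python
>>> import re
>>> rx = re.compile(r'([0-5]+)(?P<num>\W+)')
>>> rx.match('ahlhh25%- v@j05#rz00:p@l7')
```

None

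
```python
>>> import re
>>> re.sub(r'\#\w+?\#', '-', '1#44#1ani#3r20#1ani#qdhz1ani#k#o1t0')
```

Matches: at [1:5] → '#44#'; at [9:15] → '#3r20#'; at [19:29] → '#qdhz1ani#'.
Every occurrence is swapped for '-'.

'1-1ani-1ani-k#o1t0'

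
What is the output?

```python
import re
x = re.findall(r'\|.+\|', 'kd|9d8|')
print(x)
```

['|9d8|']

Since nothing is captured, `findall` lists the 1 matched substring directly.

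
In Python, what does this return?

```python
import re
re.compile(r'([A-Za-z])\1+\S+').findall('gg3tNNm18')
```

['g']

After group 1 captures some text, `\1` only succeeds where that same text appears again.
Walking the string: at [0:9] match 'gg3tNNm18', group 1 = 'g'.
One capturing group, so `findall` returns just the captured substring from the one match — 1 in all.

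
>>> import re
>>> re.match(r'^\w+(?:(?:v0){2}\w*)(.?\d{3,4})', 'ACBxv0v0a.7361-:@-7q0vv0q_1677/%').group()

'ACBxv0v0a.7361'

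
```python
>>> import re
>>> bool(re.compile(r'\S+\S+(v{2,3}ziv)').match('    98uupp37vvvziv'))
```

`re.match` only tries the pattern at the start of the string.
Here the string doesn't start with a match, so the call returns None, and `bool(None)` is False.

False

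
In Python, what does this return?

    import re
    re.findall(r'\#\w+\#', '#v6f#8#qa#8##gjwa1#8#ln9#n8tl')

['#v6f#', '#qa#', '#gjwa1#', '#ln9#']

Walking the string: at [0:5] → '#v6f#'; at [6:10] → '#qa#'; at [12:19] → '#gjwa1#'; at [20:25] → '#ln9#'.
Since nothing is captured, `findall` lists the 4 matched substrings directly.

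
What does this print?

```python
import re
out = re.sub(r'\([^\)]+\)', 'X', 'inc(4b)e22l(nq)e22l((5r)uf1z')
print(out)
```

Each match is replaced by 'X'.

incXe22lXe22lXuf1z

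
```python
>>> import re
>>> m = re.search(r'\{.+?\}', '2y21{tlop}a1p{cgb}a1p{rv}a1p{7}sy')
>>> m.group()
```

With the lazy modifier that quantifier settles for the fewest repetitions that let the rest of the pattern succeed (the atoms after it are unaffected and can still be greedy).
`re.search` tries every starting position until one works.
The match spans [4:10] → '{tlop}'.

'{tlop}'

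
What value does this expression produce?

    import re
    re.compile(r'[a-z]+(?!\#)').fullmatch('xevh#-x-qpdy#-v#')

The negative lookahead/lookbehind blocks any match where the forbidden context is present.
`re.fullmatch` requires the pattern to consume the entire string.
Here there's no way to consume every character, so the call returns None.

None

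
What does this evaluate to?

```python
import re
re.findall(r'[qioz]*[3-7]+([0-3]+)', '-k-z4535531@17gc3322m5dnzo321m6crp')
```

['1', '22', '21']

Because there's exactly one group, `findall` drops the full match and keeps group 1 from each hit.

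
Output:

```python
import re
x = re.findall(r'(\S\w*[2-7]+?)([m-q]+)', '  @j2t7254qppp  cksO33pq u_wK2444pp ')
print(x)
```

[('@j2t7254', 'qppp'), ('cksO33', 'pq'), ('u_wK2444', 'pp')]

The pattern matches a non-whitespace character, then zero or more of a word character, then one or more of a character in [2-7] (lazy) (captured); then one or more of a character in [m-q] (captured).
Walking the string: at [2:14] match '@j2t7254qppp', groups = ('@j2t7254', 'qppp'); at [16:24] match 'cksO33pq', groups = ('cksO33', 'pq'); at [25:35] match 'u_wK2444pp', groups = ('u_wK2444', 'pp').
2 groups means each result is a tuple of 2 captured strings — 3 here.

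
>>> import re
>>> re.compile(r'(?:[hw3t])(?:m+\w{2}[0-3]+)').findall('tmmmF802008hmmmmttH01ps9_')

['tmmmF80200']

This matches one of [hw3t] (non-capturing group); then one or more of the literal 'm', then exactly 2 of a word character, then one or more of a character in [0-3] (non-capturing group).
Matches: at [0:10] → 'tmmmF80200'.
With no groups in the pattern, `findall` gives back each whole match — 1 here.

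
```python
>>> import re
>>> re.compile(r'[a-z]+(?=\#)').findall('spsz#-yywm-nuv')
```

Lookahead/lookbehind check context without consuming it, so the matched span excludes the asserted characters.
No capturing groups, so `findall` returns the 1 full match string.

['spsz']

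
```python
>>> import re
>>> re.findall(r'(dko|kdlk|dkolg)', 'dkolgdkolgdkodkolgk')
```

Alternation isn't longest-match — the leftmost alternative that fits at this position is chosen.
One capturing group, so `findall` returns just the captured substring from each match — 4 in all.

['dko', 'dko', 'dko', 'dko']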